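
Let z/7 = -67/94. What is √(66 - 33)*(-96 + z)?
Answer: -9493*√33/94 ≈ -580.14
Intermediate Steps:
z = -469/94 (z = 7*(-67/94) = -469/94 ≈ -4.9894)
√(66 - 33)*(-96 + z) = √(66 - 33)*(-96 - 469/94) = √33*(-9493/94) = -9493*√33/94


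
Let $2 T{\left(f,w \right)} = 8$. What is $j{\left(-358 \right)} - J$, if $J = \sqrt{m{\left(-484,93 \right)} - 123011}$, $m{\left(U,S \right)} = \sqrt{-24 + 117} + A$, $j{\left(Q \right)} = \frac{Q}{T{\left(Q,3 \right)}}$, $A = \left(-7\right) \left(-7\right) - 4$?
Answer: $- \frac{179}{2} - i \sqrt{122966 - \sqrt{93}} \approx -89.5 - 350.65 i$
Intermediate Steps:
$A = 45$ ($A = 49 - 4 = 45$)
$T{\left(f,w \right)} = 4$ ($T{\left(f,w \right)} = \frac{1}{2} \cdot 8 = 4$)
$j{\left(Q \right)} = \frac{Q}{4}$
$m{\left(U,S \right)} = 45 + \sqrt{93}$ ($m{\left(U,S \right)} = \sqrt{-24 + 117} + 45 = \sqrt{93} + 45 = 45 + \sqrt{93}$)
$J = \sqrt{-122966 + \sqrt{93}}$ ($J = \sqrt{\left(45 + \sqrt{93}\right) - 123011} = \sqrt{-122966 + \sqrt{93}} \approx 350.65 i$)
$j{\left(-358 \right)} - J = \frac{1}{4} \left(-358\right) - \sqrt{-122966 + \sqrt{93}} = - \frac{179}{2} - \sqrt{-122966 + \sqrt{93}}$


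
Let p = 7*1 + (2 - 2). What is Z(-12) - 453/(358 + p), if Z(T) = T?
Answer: -4833/365 ≈ -13.241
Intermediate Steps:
p = 7 (p = 7 + 0 = 7)
Z(-12) - 453/(358 + p) = -12 - 453/(358 + 7) = -12 - 453/365 = -4833/365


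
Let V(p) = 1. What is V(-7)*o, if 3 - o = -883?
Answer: 886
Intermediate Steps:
o = 886 (o = 3 - 1*(-883) = 3 + 883 = 886)
V(-7)*o = 1*886 = 886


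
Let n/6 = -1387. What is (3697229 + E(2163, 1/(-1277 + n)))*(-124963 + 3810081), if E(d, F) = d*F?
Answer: 130783728628962944/9599 ≈ 1.3625e+13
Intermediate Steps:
n = -8322 (n = 6*(-1387) = -8322)
E(d, F) = F*d
(3697229 + E(2163, 1/(-1277 + n)))*(-124963 + 3810081) = (3697229 + 2163/(-1277 - 8322))*(-124963 + 3810081) = (3697229 + 2163/(-9599))*3685118 = (3697229 - 1/9599*2163)*3685118 = (3697229 - 2163/9599)*3685118 = (35489699008/9599)*3685118 = 130783728628962944/9599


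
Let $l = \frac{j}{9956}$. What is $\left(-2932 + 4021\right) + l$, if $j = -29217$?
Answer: $\frac{10812867}{9956} \approx 1086.1$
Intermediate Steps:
$l = - \frac{29217}{9956} \approx -2.9346$
$\left(-2932 + 4021\right) + l = \left(-2932 + 4021\right) - \frac{29217}{9956} = 1089 - \frac{29217}{9956} = \frac{10812867}{9956}$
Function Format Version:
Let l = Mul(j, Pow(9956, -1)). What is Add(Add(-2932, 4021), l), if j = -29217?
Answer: Rational(10812867, 9956) ≈ 1086.1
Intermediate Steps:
l = Rational(-29217, 9956) (l = Mul(-29217, Pow(9956, -1)) = Mul(-29217, Rational(1, 9956)) = Rational(-29217, 9956) ≈ -2.9346)
Add(Add(-2932, 4021), l) = Add(Add(-2932, 4021), Rational(-29217, 9956)) = Add(1089, Rational(-29217, 9956)) = Rational(10812867, 9956)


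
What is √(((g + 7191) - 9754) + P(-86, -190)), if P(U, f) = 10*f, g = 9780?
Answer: √5317 ≈ 72.918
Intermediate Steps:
√(((g + 7191) - 9754) + P(-86, -190)) = √(((9780 + 7191) - 9754) + 10*(-190)) = √((16971 - 9754) - 1900) = √(7217 - 1900) = √5317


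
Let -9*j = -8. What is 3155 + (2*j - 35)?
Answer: 28096/9 ≈ 3121.8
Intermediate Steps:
j = 8/9 (j = -⅑*(-8) = 8/9 ≈ 0.88889)
3155 + (2*j - 35) = 3155 + (2*(8/9) - 35) = 3155 + (16/9 - 35) = 3155 - 299/9 = 28096/9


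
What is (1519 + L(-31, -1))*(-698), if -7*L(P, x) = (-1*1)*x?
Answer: -7421136/7 ≈ -1.0602e+6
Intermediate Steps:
L(P, x) = x/7 (L(P, x) = -(-1*1)*x/7 = -(-1)*x/7 = x/7)
(1519 + L(-31, -1))*(-698) = (1519 + (1/7)*(-1))*(-698) = (1519 - 1/7)*(-698) = (10632/7)*(-698) = -7421136/7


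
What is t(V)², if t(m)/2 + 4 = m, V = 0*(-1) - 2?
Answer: 144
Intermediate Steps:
V = -2 (V = 0 - 2 = -2)
t(m) = -8 + 2*m
t(V)² = (-8 + 2*(-2))² = (-8 - 4)² = (-12)² = 144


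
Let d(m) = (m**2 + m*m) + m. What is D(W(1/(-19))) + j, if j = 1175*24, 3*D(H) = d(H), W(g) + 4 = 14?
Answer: 28270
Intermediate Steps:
W(g) = 10 (W(g) = -4 + 14 = 10)
d(m) = m + 2*m**2 (d(m) = (m**2 + m**2) + m = 2*m**2 + m = m + 2*m**2)
D(H) = H*(1 + 2*H)/3 (D(H) = (H*(1 + 2*H))/3 = H*(1 + 2*H)/3)
j = 28200
D(W(1/(-19))) + j = (1/3)*10*(1 + 2*10) + 28200 = (1/3)*10*(1 + 20) + 28200 = (1/3)*10*21 + 28200 = 70 + 28200 = 28270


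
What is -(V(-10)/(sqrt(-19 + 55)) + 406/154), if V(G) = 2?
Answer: -98/33 ≈ -2.9697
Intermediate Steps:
-(V(-10)/(sqrt(-19 + 55)) + 406/154) = -(2/(sqrt(-19 + 55)) + 406/154) = -(2/(sqrt(36)) + 406*(1/154)) = -(2/6 + 29/11) = -(2*(1/6) + 29/11) = -(1/3 + 29/11) = -1*98/33 = -98/33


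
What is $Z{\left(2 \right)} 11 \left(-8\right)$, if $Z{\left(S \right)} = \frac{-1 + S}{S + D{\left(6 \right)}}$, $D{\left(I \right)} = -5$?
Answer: $\frac{88}{3} \approx 29.333$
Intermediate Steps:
$Z{\left(S \right)} = \frac{-1 + S}{-5 + S}$ ($Z{\left(S \right)} = \frac{-1 + S}{S - 5} = \frac{-1 + S}{-5 + S}$)
$Z{\left(2 \right)} 11 \left(-8\right) = \frac{-1 + 2}{-5 + 2} \cdot 11 \left(-8\right) = \frac{1}{-3} \cdot 1 \cdot 11 \left(-8\right) = \left(- \frac{1}{3}\right) 1 \cdot 11 \left(-8\right) = \left(- \frac{1}{3}\right) 11 \left(-8\right) = \left(- \frac{11}{3}\right) \left(-8\right) = \frac{88}{3}$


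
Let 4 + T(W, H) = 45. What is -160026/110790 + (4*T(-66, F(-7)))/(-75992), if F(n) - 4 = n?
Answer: -507452723/350798070 ≈ -1.4466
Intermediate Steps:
F(n) = 4 + n
T(W, H) = 41 (T(W, H) = -4 + 45 = 41)
-160026/110790 + (4*T(-66, F(-7)))/(-75992) = -160026/110790 + (4*41)/(-75992) = -160026*1/110790 + 164*(-1/75992) = -26671/18465 - 41/18998 = -507452723/350798070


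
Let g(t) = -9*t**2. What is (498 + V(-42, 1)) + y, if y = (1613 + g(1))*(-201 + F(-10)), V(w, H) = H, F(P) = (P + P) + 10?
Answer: -337945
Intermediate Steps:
F(P) = 10 + 2*P (F(P) = 2*P + 10 = 10 + 2*P)
y = -338444 (y = (1613 - 9*1**2)*(-201 + (10 + 2*(-10))) = (1613 - 9*1)*(-201 + (10 - 20)) = (1613 - 9)*(-201 - 10) = 1604*(-211) = -338444)
(498 + V(-42, 1)) + y = (498 + 1) - 338444 = 499 - 338444 = -337945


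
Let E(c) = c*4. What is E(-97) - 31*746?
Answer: -23514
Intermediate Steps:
E(c) = 4*c
E(-97) - 31*746 = 4*(-97) - 31*746 = -388 - 1*23126 = -388 - 23126 = -23514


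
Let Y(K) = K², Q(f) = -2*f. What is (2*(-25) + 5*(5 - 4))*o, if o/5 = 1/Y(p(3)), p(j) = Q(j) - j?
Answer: -25/9 ≈ -2.7778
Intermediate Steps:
p(j) = -3*j (p(j) = -2*j - j = -3*j)
o = 5/81 (o = 5/((-3*3)²) = 5/((-9)²) = 5/81 ≈ 0.061728)
(2*(-25) + 5*(5 - 4))*o = (2*(-25) + 5*(5 - 4))*(5/81) = (-50 + 5*1)*(5/81) = (-50 + 5)*(5/81) = -45*5/81 = -25/9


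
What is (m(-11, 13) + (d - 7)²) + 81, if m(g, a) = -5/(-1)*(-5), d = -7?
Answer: 252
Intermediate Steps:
m(g, a) = -25 (m(g, a) = -5*(-1)*(-5) = 5*(-5) = -25)
(m(-11, 13) + (d - 7)²) + 81 = (-25 + (-7 - 7)²) + 81 = (-25 + (-14)²) + 81 = (-25 + 196) + 81 = 171 + 81 = 252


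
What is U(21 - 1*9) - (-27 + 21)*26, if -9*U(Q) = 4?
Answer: 1400/9 ≈ 155.56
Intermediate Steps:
U(Q) = -4/9 (U(Q) = -⅑*4 = -4/9)
U(21 - 1*9) - (-27 + 21)*26 = -4/9 - (-27 + 21)*26 = -4/9 - (-6)*26 = -4/9 - 1*(-156) = -4/9 + 156 = 1400/9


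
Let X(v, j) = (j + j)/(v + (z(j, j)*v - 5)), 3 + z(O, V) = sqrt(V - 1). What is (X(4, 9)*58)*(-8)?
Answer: 108576/41 + 66816*sqrt(2)/41 ≈ 4952.9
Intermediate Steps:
z(O, V) = -3 + sqrt(-1 + V) (z(O, V) = -3 + sqrt(V - 1) = -3 + sqrt(-1 + V))
X(v, j) = 2*j/(-5 + v + v*(-3 + sqrt(-1 + j))) (X(v, j) = (j + j)/(v + ((-3 + sqrt(-1 + j))*v - 5)) = (2*j)/(v + (v*(-3 + sqrt(-1 + j)) - 5)) = (2*j)/(v + (-5 + v*(-3 + sqrt(-1 + j)))) = (2*j)/(-5 + v + v*(-3 + sqrt(-1 + j))) = 2*j/(-5 + v + v*(-3 + sqrt(-1 + j))))
(X(4, 9)*58)*(-8) = ((2*9/(-5 + 4 + 4*(-3 + sqrt(-1 + 9))))*58)*(-8) = ((2*9/(-5 + 4 + 4*(-3 + sqrt(8))))*58)*(-8) = ((2*9/(-5 + 4 + 4*(-3 + 2*sqrt(2))))*58)*(-8) = ((2*9/(-5 + 4 + (-12 + 8*sqrt(2))))*58)*(-8) = ((2*9/(-13 + 8*sqrt(2)))*58)*(-8) = ((18/(-13 + 8*sqrt(2)))*58)*(-8) = (1044/(-13 + 8*sqrt(2)))*(-8) = -8352/(-13 + 8*sqrt(2))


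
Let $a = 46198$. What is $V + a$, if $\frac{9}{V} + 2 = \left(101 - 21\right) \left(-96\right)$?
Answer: $\frac{354893027}{7682} \approx 46198.0$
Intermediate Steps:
$V = - \frac{9}{7682}$ ($V = \frac{9}{-2 + \left(101 - 21\right) \left(-96\right)} = \frac{9}{-2 + 80 \left(-96\right)} = \frac{9}{-2 - 7680} = \frac{9}{-7682} = 9 \left(- \frac{1}{7682}\right) = - \frac{9}{7682} \approx -0.0011716$)
$V + a = - \frac{9}{7682} + 46198 = \frac{354893027}{7682}$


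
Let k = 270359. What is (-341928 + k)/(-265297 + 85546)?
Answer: 71569/179751 ≈ 0.39816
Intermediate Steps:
(-341928 + k)/(-265297 + 85546) = (-341928 + 270359)/(-265297 + 85546) = -71569/(-179751) = -71569*(-1/179751) = 71569/179751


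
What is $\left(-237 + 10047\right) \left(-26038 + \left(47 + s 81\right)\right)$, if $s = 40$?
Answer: $-223187310$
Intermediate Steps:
$\left(-237 + 10047\right) \left(-26038 + \left(47 + s 81\right)\right) = \left(-237 + 10047\right) \left(-26038 + \left(47 + 40 \cdot 81\right)\right) = 9810 \left(-26038 + \left(47 + 3240\right)\right) = 9810 \left(-26038 + 3287\right) = 9810 \left(-22751\right) = -223187310$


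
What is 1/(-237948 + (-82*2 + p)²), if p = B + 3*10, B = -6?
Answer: -1/218348 ≈ -4.5798e-6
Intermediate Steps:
p = 24 (p = -6 + 3*10 = -6 + 30 = 24)
1/(-237948 + (-82*2 + p)²) = 1/(-237948 + (-82*2 + 24)²) = 1/(-237948 + (-164 + 24)²) = 1/(-237948 + (-140)²) = 1/(-237948 + 19600) = 1/(-218348) = -1/218348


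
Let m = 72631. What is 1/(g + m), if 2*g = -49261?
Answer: 2/96001 ≈ 2.0833e-5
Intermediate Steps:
g = -49261/2 (g = (½)*(-49261) = -49261/2 ≈ -24631.)
1/(g + m) = 1/(-49261/2 + 72631) = 1/(96001/2) = 2/96001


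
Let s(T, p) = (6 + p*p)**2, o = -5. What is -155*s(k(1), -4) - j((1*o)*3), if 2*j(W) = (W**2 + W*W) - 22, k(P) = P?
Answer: -75234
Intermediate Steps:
s(T, p) = (6 + p**2)**2
j(W) = -11 + W**2 (j(W) = ((W**2 + W*W) - 22)/2 = ((W**2 + W**2) - 22)/2 = (2*W**2 - 22)/2 = (-22 + 2*W**2)/2 = -11 + W**2)
-155*s(k(1), -4) - j((1*o)*3) = -155*(6 + (-4)**2)**2 - (-11 + ((1*(-5))*3)**2) = -155*(6 + 16)**2 - (-11 + (-5*3)**2) = -155*22**2 - (-11 + (-15)**2) = -155*484 - (-11 + 225) = -75020 - 1*214 = -75020 - 214 = -75234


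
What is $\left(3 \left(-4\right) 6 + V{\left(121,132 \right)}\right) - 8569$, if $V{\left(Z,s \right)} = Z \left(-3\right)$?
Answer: $-9004$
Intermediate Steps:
$V{\left(Z,s \right)} = - 3 Z$
$\left(3 \left(-4\right) 6 + V{\left(121,132 \right)}\right) - 8569 = \left(3 \left(-4\right) 6 - 363\right) - 8569 = \left(\left(-12\right) 6 - 363\right) - 8569 = \left(-72 - 363\right) - 8569 = -435 - 8569 = -9004$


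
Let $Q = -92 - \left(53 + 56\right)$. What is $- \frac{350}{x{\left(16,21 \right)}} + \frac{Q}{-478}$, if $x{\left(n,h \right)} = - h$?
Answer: $\frac{24503}{1434} \approx 17.087$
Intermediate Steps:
$Q = -201$ ($Q = -92 - 109 = -201$)
$- \frac{350}{x{\left(16,21 \right)}} + \frac{Q}{-478} = - \frac{350}{\left(-1\right) 21} - \frac{201}{-478} = - \frac{350}{-21} - - \frac{201}{478} = \left(-350\right) \left(- \frac{1}{21}\right) + \frac{201}{478} = \frac{50}{3} + \frac{201}{478} = \frac{24503}{1434}$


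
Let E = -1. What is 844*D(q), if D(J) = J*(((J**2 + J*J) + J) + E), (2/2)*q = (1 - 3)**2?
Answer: 118160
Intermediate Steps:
q = 4 (q = (1 - 3)**2 = (-2)**2 = 4)
D(J) = J*(-1 + J + 2*J**2) (D(J) = J*(((J**2 + J*J) + J) - 1) = J*(((J**2 + J**2) + J) - 1) = J*((2*J**2 + J) - 1) = J*((J + 2*J**2) - 1) = J*(-1 + J + 2*J**2))
844*D(q) = 844*(4*(-1 + 4 + 2*4**2)) = 844*(4*(-1 + 4 + 2*16)) = 844*(4*(-1 + 4 + 32)) = 844*(4*35) = 844*140 = 118160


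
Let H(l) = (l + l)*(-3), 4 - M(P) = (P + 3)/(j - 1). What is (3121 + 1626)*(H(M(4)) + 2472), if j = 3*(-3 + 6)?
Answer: 46582311/4 ≈ 1.1646e+7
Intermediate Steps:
j = 9 (j = 3*3 = 9)
M(P) = 29/8 - P/8 (M(P) = 4 - (P + 3)/(9 - 1) = 4 - (3 + P)/8 = 4 - (3/8 + P/8) = 4 + (-3/8 - P/8) = 29/8 - P/8)
H(l) = -6*l (H(l) = (2*l)*(-3) = -6*l)
(3121 + 1626)*(H(M(4)) + 2472) = (3121 + 1626)*(-6*(29/8 - ⅛*4) + 2472) = 4747*(-6*(29/8 - ½) + 2472) = 4747*(-6*25/8 + 2472) = 4747*(-75/4 + 2472) = 4747*(9813/4) = 46582311/4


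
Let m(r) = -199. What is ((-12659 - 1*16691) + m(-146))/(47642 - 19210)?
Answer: -29549/28432 ≈ -1.0393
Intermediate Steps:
((-12659 - 1*16691) + m(-146))/(47642 - 19210) = ((-12659 - 1*16691) - 199)/(47642 - 19210) = ((-12659 - 16691) - 199)/28432 = (-29350 - 199)*(1/28432) = -29549*1/28432 = -29549/28432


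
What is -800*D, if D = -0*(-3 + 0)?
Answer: 0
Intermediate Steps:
D = 0 (D = -0*(-3) = -4*0 = 0)
-800*D = -800*0 = 0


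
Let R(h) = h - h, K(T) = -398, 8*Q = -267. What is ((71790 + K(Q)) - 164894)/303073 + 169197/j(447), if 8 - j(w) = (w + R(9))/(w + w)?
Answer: 34185560744/1515365 ≈ 22559.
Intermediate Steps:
Q = -267/8 (Q = (⅛)*(-267) = -267/8 ≈ -33.375)
R(h) = 0
j(w) = 15/2 (j(w) = 8 - (w + 0)/(w + w) = 8 - w/(2*w) = 8 - w*1/(2*w) = 8 - 1*½ = 8 - ½ = 15/2)
((71790 + K(Q)) - 164894)/303073 + 169197/j(447) = ((71790 - 398) - 164894)/303073 + 169197/(15/2) = (71392 - 164894)*(1/303073) + 169197*(2/15) = -93502*1/303073 + 112798/5 = -93502/303073 + 112798/5 = 34185560744/1515365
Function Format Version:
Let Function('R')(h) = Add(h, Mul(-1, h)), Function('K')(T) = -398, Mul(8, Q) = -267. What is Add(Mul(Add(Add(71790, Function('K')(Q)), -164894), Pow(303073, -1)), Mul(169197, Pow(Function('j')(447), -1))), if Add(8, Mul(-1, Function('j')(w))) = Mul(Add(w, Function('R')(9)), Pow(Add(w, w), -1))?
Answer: Rational(34185560744, 1515365) ≈ 22559.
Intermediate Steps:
Q = Rational(-267, 8) (Q = Mul(Rational(1, 8), -267) = Rational(-267, 8) ≈ -33.375)
Function('R')(h) = 0
Function('j')(w) = Rational(15, 2) (Function('j')(w) = Add(8, Mul(-1, Mul(Add(w, 0), Pow(Add(w, w), -1)))) = Add(8, Mul(-1, Mul(w, Pow(Mul(2, w), -1)))) = Add(8, Mul(-1, Mul(w, Mul(Rational(1, 2), Pow(w, -1))))) = Add(8, Mul(-1, Rational(1, 2))) = Add(8, Rational(-1, 2)) = Rational(15, 2))
Add(Mul(Add(Add(71790, Function('K')(Q)), -164894), Pow(303073, -1)), Mul(169197, Pow(Function('j')(447), -1))) = Add(Mul(Add(Add(71790, -398), -164894), Pow(303073, -1)), Mul(169197, Pow(Rational(15, 2), -1))) = Add(Mul(Add(71392, -164894), Rational(1, 303073)), Mul(169197, Rational(2, 15))) = Add(Mul(-93502, Rational(1, 303073)), Rational(112798, 5)) = Add(Rational(-93502, 303073), Rational(112798, 5)) = Rational(34185560744, 1515365)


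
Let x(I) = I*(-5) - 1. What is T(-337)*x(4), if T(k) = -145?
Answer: 3045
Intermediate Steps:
x(I) = -1 - 5*I (x(I) = -5*I - 1 = -1 - 5*I)
T(-337)*x(4) = -145*(-1 - 5*4) = -145*(-1 - 20) = -145*(-21) = 3045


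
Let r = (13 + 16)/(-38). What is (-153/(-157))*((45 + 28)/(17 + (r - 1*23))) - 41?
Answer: -2078731/40349 ≈ -51.519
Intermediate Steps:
r = -29/38 (r = 29*(-1/38) = -29/38 ≈ -0.76316)
(-153/(-157))*((45 + 28)/(17 + (r - 1*23))) - 41 = (-153/(-157))*((45 + 28)/(17 + (-29/38 - 1*23))) - 41 = (-153*(-1/157))*(73/(17 + (-29/38 - 23))) - 41 = 153*(73/(17 - 903/38))/157 - 41 = 153*(73/(-257/38))/157 - 41 = 153*(73*(-38/257))/157 - 41 = (153/157)*(-2774/257) - 41 = -424422/40349 - 41 = -2078731/40349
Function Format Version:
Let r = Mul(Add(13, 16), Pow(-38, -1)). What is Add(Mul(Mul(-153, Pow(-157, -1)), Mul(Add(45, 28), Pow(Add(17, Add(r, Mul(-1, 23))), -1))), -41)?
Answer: Rational(-2078731, 40349) ≈ -51.519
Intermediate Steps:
r = Rational(-29, 38) (r = Mul(29, Rational(-1, 38)) = Rational(-29, 38) ≈ -0.76316)
Add(Mul(Mul(-153, Pow(-157, -1)), Mul(Add(45, 28), Pow(Add(17, Add(r, Mul(-1, 23))), -1))), -41) = Add(Mul(Mul(-153, Pow(-157, -1)), Mul(Add(45, 28), Pow(Add(17, Add(Rational(-29, 38), Mul(-1, 23))), -1))), -41) = Add(Mul(Mul(-153, Rational(-1, 157)), Mul(73, Pow(Add(17, Add(Rational(-29, 38), -23)), -1))), -41) = Add(Mul(Rational(153, 157), Mul(73, Pow(Add(17, Rational(-903, 38)), -1))), -41) = Add(Mul(Rational(153, 157), Mul(73, Pow(Rational(-257, 38), -1))), -41) = Add(Mul(Rational(153, 157), Mul(73, Rational(-38, 257))), -41) = Add(Mul(Rational(153, 157), Rational(-2774, 257)), -41) = Add(Rational(-424422, 40349), -41) = Rational(-2078731, 40349)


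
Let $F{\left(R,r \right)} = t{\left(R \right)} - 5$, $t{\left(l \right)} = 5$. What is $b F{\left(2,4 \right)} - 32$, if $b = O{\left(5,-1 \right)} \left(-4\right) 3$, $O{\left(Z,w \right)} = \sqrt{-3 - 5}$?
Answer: $-32$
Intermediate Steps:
$O{\left(Z,w \right)} = 2 i \sqrt{2}$ ($O{\left(Z,w \right)} = \sqrt{-8} = 2 i \sqrt{2}$)
$b = - 24 i \sqrt{2}$ ($b = 2 i \sqrt{2} \left(-4\right) 3 = - 8 i \sqrt{2} \cdot 3 = - 24 i \sqrt{2} \approx - 33.941 i$)
$F{\left(R,r \right)} = 0$ ($F{\left(R,r \right)} = 5 - 5 = 0$)
$b F{\left(2,4 \right)} - 32 = - 24 i \sqrt{2} \cdot 0 - 32 = 0 - 32 = -32$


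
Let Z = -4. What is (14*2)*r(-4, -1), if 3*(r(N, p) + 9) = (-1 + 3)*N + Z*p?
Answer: -868/3 ≈ -289.33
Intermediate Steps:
r(N, p) = -9 - 4*p/3 + 2*N/3 (r(N, p) = -9 + ((-1 + 3)*N - 4*p)/3 = -9 + (2*N - 4*p)/3 = -9 + (-4*p + 2*N)/3 = -9 + (-4*p/3 + 2*N/3) = -9 - 4*p/3 + 2*N/3)
(14*2)*r(-4, -1) = (14*2)*(-9 - 4/3*(-1) + (⅔)*(-4)) = 28*(-9 + 4/3 - 8/3) = 28*(-31/3) = -868/3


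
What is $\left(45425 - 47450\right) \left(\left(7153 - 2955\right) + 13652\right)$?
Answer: $-36146250$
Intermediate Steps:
$\left(45425 - 47450\right) \left(\left(7153 - 2955\right) + 13652\right) = - 2025 \left(\left(7153 - 2955\right) + 13652\right) = - 2025 \left(4198 + 13652\right) = \left(-2025\right) 17850 = -36146250$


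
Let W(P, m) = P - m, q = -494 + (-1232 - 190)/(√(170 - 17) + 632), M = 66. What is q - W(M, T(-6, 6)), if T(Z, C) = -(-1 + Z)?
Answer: -221695567/399271 + 4266*√17/399271 ≈ -555.21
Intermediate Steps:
T(Z, C) = 1 - Z
q = -494 - 1422/(632 + 3*√17) (q = -494 - 1422/(√153 + 632) = -494 - 1422/(3*√17 + 632) = -494 - 1422/(632 + 3*√17) ≈ -496.21)
q - W(M, T(-6, 6)) = (-198138578/399271 + 4266*√17/399271) - (66 - (1 - 1*(-6))) = (-198138578/399271 + 4266*√17/399271) - (66 - (1 + 6)) = (-198138578/399271 + 4266*√17/399271) - (66 - 1*7) = (-198138578/399271 + 4266*√17/399271) - (66 - 7) = (-198138578/399271 + 4266*√17/399271) - 1*59 = (-198138578/399271 + 4266*√17/399271) - 59 = -221695567/399271 + 4266*√17/399271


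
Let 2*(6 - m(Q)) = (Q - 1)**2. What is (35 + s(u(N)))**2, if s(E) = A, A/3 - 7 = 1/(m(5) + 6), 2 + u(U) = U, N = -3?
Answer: 51529/16 ≈ 3220.6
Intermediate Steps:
u(U) = -2 + U
m(Q) = 6 - (-1 + Q)**2/2 (m(Q) = 6 - (Q - 1)**2/2 = 6 - (-1 + Q)**2/2)
A = 87/4 (A = 21 + 3/((6 - (-1 + 5)**2/2) + 6) = 21 + 3/((6 - 1/2*4**2) + 6) = 21 + 3/((6 - 1/2*16) + 6) = 21 + 3/((6 - 8) + 6) = 21 + 3/(-2 + 6) = 21 + 3/4 = 87/4 ≈ 21.750)
s(E) = 87/4
(35 + s(u(N)))**2 = (35 + 87/4)**2 = (227/4)**2 = 51529/16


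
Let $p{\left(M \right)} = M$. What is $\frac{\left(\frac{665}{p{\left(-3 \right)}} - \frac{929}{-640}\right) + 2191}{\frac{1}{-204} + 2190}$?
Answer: $\frac{64326419}{71481440} \approx 0.8999$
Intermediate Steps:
$\frac{\left(\frac{665}{p{\left(-3 \right)}} - \frac{929}{-640}\right) + 2191}{\frac{1}{-204} + 2190} = \frac{\left(\frac{665}{-3} - \frac{929}{-640}\right) + 2191}{\frac{1}{-204} + 2190} = \frac{\left(665 \left(- \frac{1}{3}\right) - - \frac{929}{640}\right) + 2191}{- \frac{1}{204} + 2190} = \frac{\left(- \frac{665}{3} + \frac{929}{640}\right) + 2191}{\frac{446759}{204}} = \left(- \frac{422813}{1920} + 2191\right) \frac{204}{446759} = \frac{3783907}{1920} \cdot \frac{204}{446759} = \frac{64326419}{71481440}$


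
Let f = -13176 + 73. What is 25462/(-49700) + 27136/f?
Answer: -841143893/325609550 ≈ -2.5833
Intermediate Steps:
f = -13103
25462/(-49700) + 27136/f = 25462/(-49700) + 27136/(-13103) = 25462*(-1/49700) + 27136*(-1/13103) = -12731/24850 - 27136/13103 = -841143893/325609550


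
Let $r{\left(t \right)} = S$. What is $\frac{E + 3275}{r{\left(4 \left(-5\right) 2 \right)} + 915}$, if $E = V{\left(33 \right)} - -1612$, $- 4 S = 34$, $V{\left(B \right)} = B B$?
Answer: $\frac{11952}{1813} \approx 6.5924$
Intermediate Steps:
$V{\left(B \right)} = B^{2}$
$S = - \frac{17}{2}$ ($S = \left(- \frac{1}{4}\right) 34 = - \frac{17}{2} \approx -8.5$)
$r{\left(t \right)} = - \frac{17}{2}$
$E = 2701$ ($E = 33^{2} - -1612 = 1089 + 1612 = 2701$)
$\frac{E + 3275}{r{\left(4 \left(-5\right) 2 \right)} + 915} = \frac{2701 + 3275}{- \frac{17}{2} + 915} = \frac{5976}{\frac{1813}{2}} = 5976 \cdot \frac{2}{1813} = \frac{11952}{1813}$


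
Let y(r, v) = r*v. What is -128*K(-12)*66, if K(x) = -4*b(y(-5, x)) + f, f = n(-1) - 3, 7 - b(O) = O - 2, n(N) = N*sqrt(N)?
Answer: -1698048 + 8448*I ≈ -1.698e+6 + 8448.0*I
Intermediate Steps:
n(N) = N**(3/2)
b(O) = 9 - O (b(O) = 7 - (O - 2) = 7 - (-2 + O) = 7 + (2 - O) = 9 - O)
f = -3 - I (f = (-1)**(3/2) - 3 = -I - 3 = -3 - I ≈ -3.0 - 1.0*I)
K(x) = -39 - I - 20*x (K(x) = -4*(9 - (-5)*x) + (-3 - I) = -4*(9 + 5*x) + (-3 - I) = (-36 - 20*x) + (-3 - I) = -39 - I - 20*x)
-128*K(-12)*66 = -128*(-39 - I - 20*(-12))*66 = -128*(-39 - I + 240)*66 = -128*(201 - I)*66 = (-25728 + 128*I)*66 = -1698048 + 8448*I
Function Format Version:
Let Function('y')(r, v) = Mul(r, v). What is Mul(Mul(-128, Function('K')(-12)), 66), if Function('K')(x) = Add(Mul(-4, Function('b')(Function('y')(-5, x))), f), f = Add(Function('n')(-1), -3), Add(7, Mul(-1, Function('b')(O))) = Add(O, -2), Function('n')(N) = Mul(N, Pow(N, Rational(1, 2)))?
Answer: Add(-1698048, Mul(8448, I)) ≈ Add(-1.6980e+6, Mul(8448.0, I))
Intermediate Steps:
Function('n')(N) = Pow(N, Rational(3, 2))
Function('b')(O) = Add(9, Mul(-1, O)) (Function('b')(O) = Add(7, Mul(-1, Add(O, -2))) = Add(7, Mul(-1, Add(-2, O))) = Add(7, Add(2, Mul(-1, O))) = Add(9, Mul(-1, O)))
f = Add(-3, Mul(-1, I)) (f = Add(Pow(-1, Rational(3, 2)), -3) = Add(Mul(-1, I), -3) = Add(-3, Mul(-1, I)) ≈ Add(-3.0000, Mul(-1.0000, I)))
Function('K')(x) = Add(-39, Mul(-1, I), Mul(-20, x)) (Function('K')(x) = Add(Mul(-4, Add(9, Mul(-1, Mul(-5, x)))), Add(-3, Mul(-1, I))) = Add(Mul(-4, Add(9, Mul(5, x))), Add(-3, Mul(-1, I))) = Add(Add(-36, Mul(-20, x)), Add(-3, Mul(-1, I))) = Add(-39, Mul(-1, I), Mul(-20, x)))
Mul(Mul(-128, Function('K')(-12)), 66) = Mul(Mul(-128, Add(-39, Mul(-1, I), Mul(-20, -12))), 66) = Mul(Mul(-128, Add(-39, Mul(-1, I), 240)), 66) = Mul(Mul(-128, Add(201, Mul(-1, I))), 66) = Mul(Add(-25728, Mul(128, I)), 66) = Add(-1698048, Mul(8448, I))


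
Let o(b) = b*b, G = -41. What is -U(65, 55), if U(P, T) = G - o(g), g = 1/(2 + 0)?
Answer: 165/4 ≈ 41.250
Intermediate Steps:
g = 1/2 ≈ 0.50000
o(b) = b**2
U(P, T) = -165/4 (U(P, T) = -41 - (1/2)**2 = -41 - 1*1/4 = -41 - 1/4 = -165/4)
-U(65, 55) = -1*(-165/4) = 165/4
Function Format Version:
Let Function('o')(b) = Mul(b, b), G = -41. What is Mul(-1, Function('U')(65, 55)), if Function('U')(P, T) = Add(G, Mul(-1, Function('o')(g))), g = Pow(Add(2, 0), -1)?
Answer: Rational(165, 4) ≈ 41.250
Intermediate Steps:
g = Rational(1, 2) (g = Pow(2, -1) = Rational(1, 2) ≈ 0.50000)
Function('o')(b) = Pow(b, 2)
Function('U')(P, T) = Rational(-165, 4) (Function('U')(P, T) = Add(-41, Mul(-1, Pow(Rational(1, 2), 2))) = Add(-41, Mul(-1, Rational(1, 4))) = Add(-41, Rational(-1, 4)) = Rational(-165, 4))
Mul(-1, Function('U')(65, 55)) = Mul(-1, Rational(-165, 4)) = Rational(165, 4)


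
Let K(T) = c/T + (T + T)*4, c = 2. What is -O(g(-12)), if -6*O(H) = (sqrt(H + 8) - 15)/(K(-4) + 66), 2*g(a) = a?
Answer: -5/67 + sqrt(2)/201 ≈ -0.067591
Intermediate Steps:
g(a) = a/2
K(T) = 2/T + 8*T (K(T) = 2/T + (T + T)*4 = 2/T + (2*T)*4 = 2/T + 8*T)
O(H) = 5/67 - sqrt(8 + H)/201 (O(H) = -(sqrt(H + 8) - 15)/(6*((2/(-4) + 8*(-4)) + 66)) = -(sqrt(8 + H) - 15)/(6*((2*(-1/4) - 32) + 66)) = -(-15 + sqrt(8 + H))/(6*((-1/2 - 32) + 66)) = -(-15 + sqrt(8 + H))/(6*(-65/2 + 66)) = -(-15 + sqrt(8 + H))/(6*67/2) = -(-15 + sqrt(8 + H))*2/(6*67) = -(-30/67 + 2*sqrt(8 + H)/67)/6 = 5/67 - sqrt(8 + H)/201)
-O(g(-12)) = -(5/67 - sqrt(8 + (1/2)*(-12))/201) = -(5/67 - sqrt(8 - 6)/201) = -(5/67 - sqrt(2)/201) = -5/67 + sqrt(2)/201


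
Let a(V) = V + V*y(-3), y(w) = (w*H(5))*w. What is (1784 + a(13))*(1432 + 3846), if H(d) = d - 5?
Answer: 9484566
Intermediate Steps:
H(d) = -5 + d
y(w) = 0 (y(w) = (w*(-5 + 5))*w = (w*0)*w = 0*w = 0)
a(V) = V (a(V) = V + V*0 = V + 0 = V)
(1784 + a(13))*(1432 + 3846) = (1784 + 13)*(1432 + 3846) = 1797*5278 = 9484566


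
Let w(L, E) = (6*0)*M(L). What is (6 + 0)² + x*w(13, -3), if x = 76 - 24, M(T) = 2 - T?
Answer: 36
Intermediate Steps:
w(L, E) = 0 (w(L, E) = (6*0)*(2 - L) = 0*(2 - L) = 0)
x = 52
(6 + 0)² + x*w(13, -3) = (6 + 0)² + 52*0 = 6² + 0 = 36 + 0 = 36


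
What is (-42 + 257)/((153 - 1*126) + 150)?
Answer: 215/177 ≈ 1.2147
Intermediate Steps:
(-42 + 257)/((153 - 1*126) + 150) = 215/((153 - 126) + 150) = 215/(27 + 150) = 215/177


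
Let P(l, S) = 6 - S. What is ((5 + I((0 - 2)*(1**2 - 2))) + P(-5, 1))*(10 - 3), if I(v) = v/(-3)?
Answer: 196/3 ≈ 65.333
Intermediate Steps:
I(v) = -v/3 (I(v) = v*(-1/3) = -v/3)
((5 + I((0 - 2)*(1**2 - 2))) + P(-5, 1))*(10 - 3) = ((5 - (0 - 2)*(1**2 - 2)/3) + (6 - 1*1))*(10 - 3) = ((5 - (-2)*(1 - 2)/3) + (6 - 1))*7 = ((5 - (-2)*(-1)/3) + 5)*7 = ((5 - 1/3*2) + 5)*7 = ((5 - 2/3) + 5)*7 = (13/3 + 5)*7 = (28/3)*7 = 196/3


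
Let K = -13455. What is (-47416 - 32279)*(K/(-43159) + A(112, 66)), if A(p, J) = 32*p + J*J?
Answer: -27311150945925/43159 ≈ -6.3280e+8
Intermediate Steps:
A(p, J) = J² + 32*p (A(p, J) = 32*p + J² = J² + 32*p)
(-47416 - 32279)*(K/(-43159) + A(112, 66)) = (-47416 - 32279)*(-13455/(-43159) + (66² + 32*112)) = -79695*(-13455*(-1/43159) + (4356 + 3584)) = -79695*(13455/43159 + 7940) = -79695*342695915/43159 = -27311150945925/43159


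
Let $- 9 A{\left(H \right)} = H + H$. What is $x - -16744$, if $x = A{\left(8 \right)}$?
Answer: $\frac{150680}{9} \approx 16742.0$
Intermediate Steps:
$A{\left(H \right)} = - \frac{2 H}{9}$ ($A{\left(H \right)} = - \frac{H + H}{9} = - \frac{2 H}{9}$)
$x = - \frac{16}{9}$ ($x = \left(- \frac{2}{9}\right) 8 = - \frac{16}{9} \approx -1.7778$)
$x - -16744 = - \frac{16}{9} - -16744 = - \frac{16}{9} + 16744 = \frac{150680}{9}$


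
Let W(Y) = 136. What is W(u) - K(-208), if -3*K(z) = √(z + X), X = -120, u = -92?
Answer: 136 + 2*I*√82/3 ≈ 136.0 + 6.0369*I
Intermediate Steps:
K(z) = -√(-120 + z)/3 (K(z) = -√(z - 120)/3 = -√(-120 + z)/3)
W(u) - K(-208) = 136 - (-1)*√(-120 - 208)/3 = 136 - (-1)*√(-328)/3 = 136 - (-1)*2*I*√82/3 = 136 - (-2)*I*√82/3 = 136 + 2*I*√82/3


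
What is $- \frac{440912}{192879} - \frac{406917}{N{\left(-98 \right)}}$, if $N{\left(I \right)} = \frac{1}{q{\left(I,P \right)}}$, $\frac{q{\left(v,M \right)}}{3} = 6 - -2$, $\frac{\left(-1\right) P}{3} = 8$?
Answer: $- \frac{1883658297944}{192879} \approx -9.766 \cdot 10^{6}$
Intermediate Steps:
$P = -24$ ($P = \left(-3\right) 8 = -24$)
$q{\left(v,M \right)} = 24$ ($q{\left(v,M \right)} = 3 \left(6 - -2\right) = 3 \left(6 + 2\right) = 3 \cdot 8 = 24$)
$N{\left(I \right)} = \frac{1}{24}$
$- \frac{440912}{192879} - \frac{406917}{N{\left(-98 \right)}} = - \frac{440912}{192879} - 406917 \frac{1}{\frac{1}{24}} = \left(-440912\right) \frac{1}{192879} - 9766008 = - \frac{440912}{192879} - 9766008 = - \frac{1883658297944}{192879}$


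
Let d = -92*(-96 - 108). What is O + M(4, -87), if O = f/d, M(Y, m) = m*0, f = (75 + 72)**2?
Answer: 7203/6256 ≈ 1.1514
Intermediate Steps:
f = 21609 (f = 147**2 = 21609)
d = 18768 (d = -92*(-204) = 18768)
M(Y, m) = 0
O = 7203/6256 (O = 21609/18768 = 21609*(1/18768) = 7203/6256 ≈ 1.1514)
O + M(4, -87) = 7203/6256 + 0 = 7203/6256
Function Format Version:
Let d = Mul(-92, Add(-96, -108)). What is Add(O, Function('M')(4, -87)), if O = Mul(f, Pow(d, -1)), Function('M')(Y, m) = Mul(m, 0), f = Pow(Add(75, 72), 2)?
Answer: Rational(7203, 6256) ≈ 1.1514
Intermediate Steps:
f = 21609 (f = Pow(147, 2) = 21609)
d = 18768 (d = Mul(-92, -204) = 18768)
Function('M')(Y, m) = 0
O = Rational(7203, 6256) (O = Mul(21609, Pow(18768, -1)) = Mul(21609, Rational(1, 18768)) = Rational(7203, 6256) ≈ 1.1514)
Add(O, Function('M')(4, -87)) = Add(Rational(7203, 6256), 0) = Rational(7203, 6256)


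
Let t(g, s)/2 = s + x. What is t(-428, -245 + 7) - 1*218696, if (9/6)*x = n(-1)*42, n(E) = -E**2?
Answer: -219228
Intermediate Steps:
x = -28 (x = 2*(-1*(-1)**2*42)/3 = 2*(-1*1*42)/3 = 2*(-1*42)/3 = (2/3)*(-42) = -28)
t(g, s) = -56 + 2*s (t(g, s) = 2*(s - 28) = 2*(-28 + s) = -56 + 2*s)
t(-428, -245 + 7) - 1*218696 = (-56 + 2*(-245 + 7)) - 1*218696 = (-56 + 2*(-238)) - 218696 = (-56 - 476) - 218696 = -532 - 218696 = -219228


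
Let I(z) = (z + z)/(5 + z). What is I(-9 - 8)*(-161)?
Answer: -2737/6 ≈ -456.17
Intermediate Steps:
I(z) = 2*z/(5 + z) (I(z) = (2*z)/(5 + z) = 2*z/(5 + z))
I(-9 - 8)*(-161) = (2*(-9 - 8)/(5 + (-9 - 8)))*(-161) = (2*(-17)/(5 - 17))*(-161) = (2*(-17)/(-12))*(-161) = (2*(-17)*(-1/12))*(-161) = (17/6)*(-161) = -2737/6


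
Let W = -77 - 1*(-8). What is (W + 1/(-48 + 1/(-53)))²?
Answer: 30855732964/6477025 ≈ 4763.9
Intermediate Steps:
W = -69 (W = -77 + 8 = -69)
(W + 1/(-48 + 1/(-53)))² = (-69 + 1/(-48 + 1/(-53)))² = (-69 + 1/(-48 - 1/53))² = (-69 + 1/(-2545/53))² = (-69 - 53/2545)² = (-175658/2545)² = 30855732964/6477025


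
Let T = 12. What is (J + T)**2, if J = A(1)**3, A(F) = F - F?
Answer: 144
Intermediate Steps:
A(F) = 0
J = 0 (J = 0**3 = 0)
(J + T)**2 = (0 + 12)**2 = 12**2 = 144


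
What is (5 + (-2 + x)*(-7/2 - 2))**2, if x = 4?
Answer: 36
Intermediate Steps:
(5 + (-2 + x)*(-7/2 - 2))**2 = (5 + (-2 + 4)*(-7/2 - 2))**2 = (5 + 2*(-7*1/2 - 2))**2 = (5 + 2*(-7/2 - 2))**2 = (5 + 2*(-11/2))**2 = (5 - 11)**2 = (-6)**2 = 36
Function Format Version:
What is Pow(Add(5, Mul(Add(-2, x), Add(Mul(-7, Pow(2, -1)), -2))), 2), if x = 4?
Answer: 36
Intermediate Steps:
Pow(Add(5, Mul(Add(-2, x), Add(Mul(-7, Pow(2, -1)), -2))), 2) = Pow(Add(5, Mul(Add(-2, 4), Add(Mul(-7, Pow(2, -1)), -2))), 2) = Pow(Add(5, Mul(2, Add(Mul(-7, Rational(1, 2)), -2))), 2) = Pow(Add(5, Mul(2, Add(Rational(-7, 2), -2))), 2) = Pow(Add(5, Mul(2, Rational(-11, 2))), 2) = Pow(Add(5, -11), 2) = Pow(-6, 2) = 36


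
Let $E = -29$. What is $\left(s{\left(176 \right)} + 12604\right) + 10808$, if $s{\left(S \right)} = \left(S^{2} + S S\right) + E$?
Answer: $85335$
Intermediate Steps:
$s{\left(S \right)} = -29 + 2 S^{2}$ ($s{\left(S \right)} = \left(S^{2} + S S\right) - 29 = \left(S^{2} + S^{2}\right) - 29 = 2 S^{2} - 29 = -29 + 2 S^{2}$)
$\left(s{\left(176 \right)} + 12604\right) + 10808 = \left(\left(-29 + 2 \cdot 176^{2}\right) + 12604\right) + 10808 = \left(\left(-29 + 2 \cdot 30976\right) + 12604\right) + 10808 = \left(\left(-29 + 61952\right) + 12604\right) + 10808 = \left(61923 + 12604\right) + 10808 = 74527 + 10808 = 85335$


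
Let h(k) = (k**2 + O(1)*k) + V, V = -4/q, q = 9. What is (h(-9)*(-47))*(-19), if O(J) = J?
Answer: 575092/9 ≈ 63899.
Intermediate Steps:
V = -4/9 ≈ -0.44444
h(k) = -4/9 + k + k**2 (h(k) = (k**2 + 1*k) - 4/9 = (k**2 + k) - 4/9 = (k + k**2) - 4/9 = -4/9 + k + k**2)
(h(-9)*(-47))*(-19) = ((-4/9 - 9 + (-9)**2)*(-47))*(-19) = ((-4/9 - 9 + 81)*(-47))*(-19) = ((644/9)*(-47))*(-19) = -30268/9*(-19) = 575092/9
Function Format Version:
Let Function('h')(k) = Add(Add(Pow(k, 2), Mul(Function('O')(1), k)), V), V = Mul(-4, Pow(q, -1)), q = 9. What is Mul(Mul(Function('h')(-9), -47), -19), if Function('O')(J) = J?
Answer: Rational(575092, 9) ≈ 63899.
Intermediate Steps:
V = Rational(-4, 9) (V = Mul(-4, Pow(9, -1)) = Mul(-4, Rational(1, 9)) = Rational(-4, 9) ≈ -0.44444)
Function('h')(k) = Add(Rational(-4, 9), k, Pow(k, 2)) (Function('h')(k) = Add(Add(Pow(k, 2), Mul(1, k)), Rational(-4, 9)) = Add(Add(Pow(k, 2), k), Rational(-4, 9)) = Add(Add(k, Pow(k, 2)), Rational(-4, 9)) = Add(Rational(-4, 9), k, Pow(k, 2)))
Mul(Mul(Function('h')(-9), -47), -19) = Mul(Mul(Add(Rational(-4, 9), -9, Pow(-9, 2)), -47), -19) = Mul(Mul(Add(Rational(-4, 9), -9, 81), -47), -19) = Mul(Mul(Rational(644, 9), -47), -19) = Mul(Rational(-30268, 9), -19) = Rational(575092, 9)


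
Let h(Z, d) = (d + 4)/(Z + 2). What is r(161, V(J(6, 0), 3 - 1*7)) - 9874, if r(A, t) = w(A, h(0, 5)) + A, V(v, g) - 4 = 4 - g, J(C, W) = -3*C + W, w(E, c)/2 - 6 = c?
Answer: -9692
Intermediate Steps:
h(Z, d) = (4 + d)/(2 + Z)
w(E, c) = 12 + 2*c
J(C, W) = W - 3*C
V(v, g) = 8 - g (V(v, g) = 4 + (4 - g) = 8 - g)
r(A, t) = 21 + A (r(A, t) = (12 + 2*((4 + 5)/(2 + 0))) + A = (12 + 2*(9/2)) + A = (12 + 9) + A = 21 + A)
r(161, V(J(6, 0), 3 - 1*7)) - 9874 = (21 + 161) - 9874 = 182 - 9874 = -9692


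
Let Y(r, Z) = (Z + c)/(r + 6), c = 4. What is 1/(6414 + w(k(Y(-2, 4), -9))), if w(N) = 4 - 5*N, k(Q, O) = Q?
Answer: 1/6408 ≈ 0.00015605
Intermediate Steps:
Y(r, Z) = (4 + Z)/(6 + r) (Y(r, Z) = (Z + 4)/(r + 6) = (4 + Z)/(6 + r))
1/(6414 + w(k(Y(-2, 4), -9))) = 1/(6414 + (4 - 5*(4 + 4)/(6 - 2))) = 1/(6414 + (4 - 5*8/4)) = 1/(6414 + (4 - 5*2)) = 1/(6414 + (4 - 10)) = 1/(6414 - 6) = 1/6408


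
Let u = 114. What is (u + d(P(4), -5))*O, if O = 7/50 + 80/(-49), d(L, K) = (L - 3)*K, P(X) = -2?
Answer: -508323/2450 ≈ -207.48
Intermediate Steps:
d(L, K) = K*(-3 + L) (d(L, K) = (-3 + L)*K = K*(-3 + L))
O = -3657/2450 (O = 7*(1/50) + 80*(-1/49) = 7/50 - 80/49 = -3657/2450 ≈ -1.4927)
(u + d(P(4), -5))*O = (114 - 5*(-3 - 2))*(-3657/2450) = (114 - 5*(-5))*(-3657/2450) = (114 + 25)*(-3657/2450) = 139*(-3657/2450) = -508323/2450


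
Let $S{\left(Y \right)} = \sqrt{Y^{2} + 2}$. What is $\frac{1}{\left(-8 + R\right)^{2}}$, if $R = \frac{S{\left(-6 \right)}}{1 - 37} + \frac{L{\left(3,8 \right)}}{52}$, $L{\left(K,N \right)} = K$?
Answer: $\frac{3027461649264}{190706902650889} - \frac{21166917408 \sqrt{38}}{190706902650889} \approx 0.015191$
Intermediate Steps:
$S{\left(Y \right)} = \sqrt{2 + Y^{2}}$
$R = \frac{3}{52} - \frac{\sqrt{38}}{36}$ ($R = \frac{\sqrt{2 + \left(-6\right)^{2}}}{1 - 37} + \frac{3}{52} = \frac{\sqrt{2 + 36}}{1 - 37} + 3 \cdot \frac{1}{52} = \frac{\sqrt{38}}{-36} + \frac{3}{52} = \sqrt{38} \left(- \frac{1}{36}\right) + \frac{3}{52} = - \frac{\sqrt{38}}{36} + \frac{3}{52} = \frac{3}{52} - \frac{\sqrt{38}}{36} \approx -0.11354$)
$\frac{1}{\left(-8 + R\right)^{2}} = \frac{1}{\left(-8 + \left(\frac{3}{52} - \frac{\sqrt{38}}{36}\right)\right)^{2}} = \frac{1}{\left(- \frac{413}{52} - \frac{\sqrt{38}}{36}\right)^{2}}$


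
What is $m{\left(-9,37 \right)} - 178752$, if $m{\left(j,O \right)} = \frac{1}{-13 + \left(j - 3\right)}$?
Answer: $- \frac{4468801}{25} \approx -1.7875 \cdot 10^{5}$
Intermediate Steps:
$m{\left(j,O \right)} = \frac{1}{-16 + j}$ ($m{\left(j,O \right)} = \frac{1}{-13 + \left(-3 + j\right)} = \frac{1}{-16 + j}$)
$m{\left(-9,37 \right)} - 178752 = \frac{1}{-16 - 9} - 178752 = \frac{1}{-25} - 178752 = - \frac{1}{25} - 178752 = - \frac{4468801}{25}$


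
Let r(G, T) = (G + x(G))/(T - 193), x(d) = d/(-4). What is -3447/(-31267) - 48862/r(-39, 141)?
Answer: -24444259441/281403 ≈ -86866.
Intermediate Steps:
x(d) = -d/4 (x(d) = d*(-¼) = -d/4)
r(G, T) = 3*G/(4*(-193 + T)) (r(G, T) = (G - G/4)/(T - 193) = (3*G/4)/(-193 + T) = 3*G/(4*(-193 + T)))
-3447/(-31267) - 48862/r(-39, 141) = -3447/(-31267) - 48862/((¾)*(-39)/(-193 + 141)) = -3447*(-1/31267) - 48862/((¾)*(-39)/(-52)) = 3447/31267 - 48862/((¾)*(-39)*(-1/52)) = 3447/31267 - 48862/9/16 = 3447/31267 - 48862*16/9 = 3447/31267 - 781792/9 = -24444259441/281403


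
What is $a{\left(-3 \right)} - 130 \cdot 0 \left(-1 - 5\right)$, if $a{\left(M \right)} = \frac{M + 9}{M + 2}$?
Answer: $-6$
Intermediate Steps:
$a{\left(M \right)} = \frac{9 + M}{2 + M}$
$a{\left(-3 \right)} - 130 \cdot 0 \left(-1 - 5\right) = \frac{9 - 3}{2 - 3} - 130 \cdot 0 \left(-1 - 5\right) = \frac{1}{-1} \cdot 6 - 130 \cdot 0 \left(-6\right) = \left(-1\right) 6 - 0 = -6 + 0 = -6$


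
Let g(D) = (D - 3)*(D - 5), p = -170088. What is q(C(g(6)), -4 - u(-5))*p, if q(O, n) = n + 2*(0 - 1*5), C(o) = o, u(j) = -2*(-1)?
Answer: 2721408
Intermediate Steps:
u(j) = 2
g(D) = (-5 + D)*(-3 + D) (g(D) = (-3 + D)*(-5 + D) = (-5 + D)*(-3 + D))
q(O, n) = -10 + n (q(O, n) = n + 2*(0 - 5) = n + 2*(-5) = n - 10 = -10 + n)
q(C(g(6)), -4 - u(-5))*p = (-10 + (-4 - 1*2))*(-170088) = (-10 + (-4 - 2))*(-170088) = (-10 - 6)*(-170088) = -16*(-170088) = 2721408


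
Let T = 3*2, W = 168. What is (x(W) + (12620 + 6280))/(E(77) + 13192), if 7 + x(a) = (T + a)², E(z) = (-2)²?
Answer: 49169/13196 ≈ 3.7261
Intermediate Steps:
T = 6
E(z) = 4
x(a) = -7 + (6 + a)²
(x(W) + (12620 + 6280))/(E(77) + 13192) = ((-7 + (6 + 168)²) + (12620 + 6280))/(4 + 13192) = ((-7 + 174²) + 18900)/13196 = ((-7 + 30276) + 18900)*(1/13196) = (30269 + 18900)*(1/13196) = 49169*(1/13196) = 49169/13196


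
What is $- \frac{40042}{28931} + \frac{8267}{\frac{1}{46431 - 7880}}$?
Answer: $\frac{9220341975885}{28931} \approx 3.187 \cdot 10^{8}$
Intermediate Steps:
$- \frac{40042}{28931} + \frac{8267}{\frac{1}{46431 - 7880}} = \left(-40042\right) \frac{1}{28931} + \frac{8267}{\frac{1}{38551}} = - \frac{40042}{28931} + 8267 \frac{1}{\frac{1}{38551}} = - \frac{40042}{28931} + 8267 \cdot 38551 = - \frac{40042}{28931} + 318701117 = \frac{9220341975885}{28931}$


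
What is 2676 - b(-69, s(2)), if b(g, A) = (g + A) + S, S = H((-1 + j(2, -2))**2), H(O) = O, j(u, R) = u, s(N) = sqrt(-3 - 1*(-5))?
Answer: 2744 - sqrt(2) ≈ 2742.6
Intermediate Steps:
s(N) = sqrt(2) (s(N) = sqrt(-3 + 5) = sqrt(2))
S = 1 (S = (-1 + 2)**2 = 1**2 = 1)
b(g, A) = 1 + A + g (b(g, A) = (g + A) + 1 = (A + g) + 1 = 1 + A + g)
2676 - b(-69, s(2)) = 2676 - (1 + sqrt(2) - 69) = 2676 - (-68 + sqrt(2)) = 2676 + (68 - sqrt(2)) = 2744 - sqrt(2)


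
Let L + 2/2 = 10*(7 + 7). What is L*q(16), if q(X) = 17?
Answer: 2363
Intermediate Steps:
L = 139 (L = -1 + 10*(7 + 7) = -1 + 10*14 = -1 + 140 = 139)
L*q(16) = 139*17 = 2363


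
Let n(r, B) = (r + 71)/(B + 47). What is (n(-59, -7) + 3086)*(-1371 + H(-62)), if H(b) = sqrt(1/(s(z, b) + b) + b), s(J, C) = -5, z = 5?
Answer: -42313173/10 + 30863*I*sqrt(278385)/670 ≈ -4.2313e+6 + 24304.0*I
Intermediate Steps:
n(r, B) = (71 + r)/(47 + B)
H(b) = sqrt(b + 1/(-5 + b)) (H(b) = sqrt(1/(-5 + b) + b) = sqrt(b + 1/(-5 + b)))
(n(-59, -7) + 3086)*(-1371 + H(-62)) = ((71 - 59)/(47 - 7) + 3086)*(-1371 + sqrt((1 - 62*(-5 - 62))/(-5 - 62))) = (12/40 + 3086)*(-1371 + sqrt((1 - 62*(-67))/(-67))) = ((1/40)*12 + 3086)*(-1371 + sqrt(-(1 + 4154)/67)) = (3/10 + 3086)*(-1371 + sqrt(-1/67*4155)) = 30863*(-1371 + sqrt(-4155/67))/10 = 30863*(-1371 + I*sqrt(278385)/67)/10 = -42313173/10 + 30863*I*sqrt(278385)/670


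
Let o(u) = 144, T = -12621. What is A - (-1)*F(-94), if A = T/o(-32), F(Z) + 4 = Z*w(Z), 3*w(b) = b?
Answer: 45659/16 ≈ 2853.7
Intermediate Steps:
w(b) = b/3
F(Z) = -4 + Z²/3 (F(Z) = -4 + Z*(Z/3) = -4 + Z²/3)
A = -4207/48 (A = -12621/144 = -12621*1/144 = -4207/48 ≈ -87.646)
A - (-1)*F(-94) = -4207/48 - (-1)*(-4 + (⅓)*(-94)²) = -4207/48 - (-1)*(-4 + (⅓)*8836) = -4207/48 - (-1)*(-4 + 8836/3) = -4207/48 - (-1)*8824/3 = -4207/48 - 1*(-8824/3) = -4207/48 + 8824/3 = 45659/16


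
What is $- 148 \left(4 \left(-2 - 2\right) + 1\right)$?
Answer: $2220$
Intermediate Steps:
$- 148 \left(4 \left(-2 - 2\right) + 1\right) = - 148 \left(4 \left(-4\right) + 1\right) = - 148 \left(-16 + 1\right) = \left(-148\right) \left(-15\right) = 2220$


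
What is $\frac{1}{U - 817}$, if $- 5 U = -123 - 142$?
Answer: $- \frac{1}{764} \approx -0.0013089$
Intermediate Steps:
$U = 53$ ($U = - \frac{-123 - 142}{5} = \left(- \frac{1}{5}\right) \left(-265\right) = 53$)
$\frac{1}{U - 817} = \frac{1}{53 - 817} = \frac{1}{-764} = - \frac{1}{764}$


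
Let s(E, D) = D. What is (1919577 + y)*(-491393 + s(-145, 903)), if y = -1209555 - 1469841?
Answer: 372683621310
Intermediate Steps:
y = -2679396
(1919577 + y)*(-491393 + s(-145, 903)) = (1919577 - 2679396)*(-491393 + 903) = -759819*(-490490) = 372683621310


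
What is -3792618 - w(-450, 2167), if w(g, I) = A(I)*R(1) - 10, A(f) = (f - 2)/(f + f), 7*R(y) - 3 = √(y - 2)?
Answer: -115060147999/30338 - 2165*I/30338 ≈ -3.7926e+6 - 0.071363*I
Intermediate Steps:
R(y) = 3/7 + √(-2 + y)/7 (R(y) = 3/7 + √(y - 2)/7 = 3/7 + √(-2 + y)/7)
A(f) = (-2 + f)/(2*f) (A(f) = (-2 + f)/((2*f)) = (-2 + f)*(1/(2*f)) = (-2 + f)/(2*f))
w(g, I) = -10 + (-2 + I)*(3/7 + I/7)/(2*I) (w(g, I) = ((-2 + I)/(2*I))*(3/7 + √(-2 + 1)/7) - 10 = ((-2 + I)/(2*I))*(3/7 + √(-1)/7) - 10 = ((-2 + I)/(2*I))*(3/7 + I/7) - 10 = (-2 + I)*(3/7 + I/7)/(2*I) - 10 = -10 + (-2 + I)*(3/7 + I/7)/(2*I))
-3792618 - w(-450, 2167) = -3792618 - (-140*2167 + (-2 + 2167)*(3 + I))/(14*2167) = -3792618 - (-303380 + 2165*(3 + I))/(14*2167) = -3792618 - (-303380 + (6495 + 2165*I))/(14*2167) = -3792618 - (-296885 + 2165*I)/(14*2167) = -3792618 - (-296885/30338 + 2165*I/30338) = -3792618 + (296885/30338 - 2165*I/30338) = -115060147999/30338 - 2165*I/30338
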